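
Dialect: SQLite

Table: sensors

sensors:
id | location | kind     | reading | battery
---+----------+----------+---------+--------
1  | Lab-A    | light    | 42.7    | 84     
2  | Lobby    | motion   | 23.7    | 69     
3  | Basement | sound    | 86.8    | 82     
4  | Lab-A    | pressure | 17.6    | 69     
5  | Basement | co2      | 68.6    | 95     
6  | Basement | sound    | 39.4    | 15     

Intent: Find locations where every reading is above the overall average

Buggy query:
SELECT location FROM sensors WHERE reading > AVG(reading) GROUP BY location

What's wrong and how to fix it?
Bug: AVG() is an aggregate; it can't sit directly in WHERE

Fix: Use a subquery for AVG and a HAVING MIN(...) filter so the condition holds for every row in the group

Corrected query:
SELECT location FROM sensors GROUP BY location HAVING MIN(reading) > (SELECT AVG(reading) FROM sensors)

Result:
(no rows)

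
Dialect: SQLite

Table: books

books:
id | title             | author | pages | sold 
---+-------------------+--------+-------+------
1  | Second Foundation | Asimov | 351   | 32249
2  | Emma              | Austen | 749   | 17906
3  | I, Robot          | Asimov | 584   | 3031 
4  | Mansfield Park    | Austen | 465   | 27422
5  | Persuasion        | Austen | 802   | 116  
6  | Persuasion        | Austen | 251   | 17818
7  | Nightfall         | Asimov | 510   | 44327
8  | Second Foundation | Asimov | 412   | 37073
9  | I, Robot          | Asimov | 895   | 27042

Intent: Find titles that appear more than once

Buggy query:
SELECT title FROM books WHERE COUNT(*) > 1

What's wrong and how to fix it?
Bug: WHERE can't reference COUNT(*); aggregates are computed after WHERE

Fix: Group first, then use HAVING for the count condition

Corrected query:
SELECT title FROM books GROUP BY title HAVING COUNT(*) > 1

Result:
title            
-----------------
I, Robot         
Persuasion       
Second Foundation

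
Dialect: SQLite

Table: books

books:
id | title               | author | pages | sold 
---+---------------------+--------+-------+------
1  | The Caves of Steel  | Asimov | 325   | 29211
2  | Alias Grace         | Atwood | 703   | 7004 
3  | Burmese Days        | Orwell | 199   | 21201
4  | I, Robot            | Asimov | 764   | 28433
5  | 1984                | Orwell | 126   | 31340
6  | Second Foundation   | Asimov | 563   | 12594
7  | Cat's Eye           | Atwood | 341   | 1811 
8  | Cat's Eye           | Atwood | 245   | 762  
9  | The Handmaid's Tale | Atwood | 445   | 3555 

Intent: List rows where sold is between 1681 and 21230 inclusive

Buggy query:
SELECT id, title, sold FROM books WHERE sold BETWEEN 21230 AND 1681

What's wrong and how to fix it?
Bug: BETWEEN expects the lower bound first; with 21230 AND 1681 the range is empty

Fix: Write BETWEEN 1681 AND 21230

Corrected query:
SELECT id, title, sold FROM books WHERE sold BETWEEN 1681 AND 21230

Result:
id | title               | sold 
---+---------------------+------
2  | Alias Grace         | 7004 
3  | Burmese Days        | 21201
6  | Second Foundation   | 12594
7  | Cat's Eye           | 1811 
9  | The Handmaid's Tale | 3555 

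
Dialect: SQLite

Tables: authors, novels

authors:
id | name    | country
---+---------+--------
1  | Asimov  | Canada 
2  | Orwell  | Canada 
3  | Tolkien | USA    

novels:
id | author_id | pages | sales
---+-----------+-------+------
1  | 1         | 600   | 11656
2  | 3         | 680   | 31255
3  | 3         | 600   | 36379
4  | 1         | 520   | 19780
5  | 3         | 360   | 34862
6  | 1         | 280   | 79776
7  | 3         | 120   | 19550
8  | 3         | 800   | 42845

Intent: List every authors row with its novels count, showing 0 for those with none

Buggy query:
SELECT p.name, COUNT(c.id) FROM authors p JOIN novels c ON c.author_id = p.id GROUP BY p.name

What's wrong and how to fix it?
Bug: INNER JOIN drops authors rows that have no matching novels rows

Fix: Use LEFT JOIN so parents without children still appear (COUNT(c.id) gives 0)

Corrected query:
SELECT p.name, COUNT(c.id) FROM authors p LEFT JOIN novels c ON c.author_id = p.id GROUP BY p.name

Result:
name    | COUNT(c.id)
--------+------------
Asimov  | 3          
Orwell  | 0          
Tolkien | 5          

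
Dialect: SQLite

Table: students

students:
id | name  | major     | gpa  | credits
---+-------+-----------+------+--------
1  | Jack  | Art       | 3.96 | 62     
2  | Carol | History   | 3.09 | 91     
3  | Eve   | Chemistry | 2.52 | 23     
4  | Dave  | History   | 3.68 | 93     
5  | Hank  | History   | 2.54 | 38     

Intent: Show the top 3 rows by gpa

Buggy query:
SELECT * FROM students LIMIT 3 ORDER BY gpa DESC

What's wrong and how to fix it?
Bug: LIMIT must come after ORDER BY

Fix: Sort with ORDER BY, then apply LIMIT

Corrected query:
SELECT * FROM students ORDER BY gpa DESC LIMIT 3

Result:
id | name  | major   | gpa  | credits
---+-------+---------+------+--------
1  | Jack  | Art     | 3.96 | 62     
4  | Dave  | History | 3.68 | 93     
2  | Carol | History | 3.09 | 91     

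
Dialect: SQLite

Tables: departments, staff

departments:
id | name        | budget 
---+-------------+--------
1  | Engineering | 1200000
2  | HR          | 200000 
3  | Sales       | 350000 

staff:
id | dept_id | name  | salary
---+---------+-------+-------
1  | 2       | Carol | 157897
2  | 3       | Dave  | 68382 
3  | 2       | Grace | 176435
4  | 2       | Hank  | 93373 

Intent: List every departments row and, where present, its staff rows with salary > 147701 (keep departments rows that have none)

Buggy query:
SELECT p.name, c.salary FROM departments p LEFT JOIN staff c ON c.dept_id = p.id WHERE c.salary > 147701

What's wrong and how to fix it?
Bug: Filtering c.salary in WHERE discards the NULL rows produced by LEFT JOIN, turning it into an inner join

Fix: Move the right-table condition into the ON clause so unmatched parents are kept

Corrected query:
SELECT p.name, c.salary FROM departments p LEFT JOIN staff c ON c.dept_id = p.id AND c.salary > 147701

Result:
name        | salary
------------+-------
Engineering | NULL  
HR          | 157897
HR          | 176435
Sales       | NULL  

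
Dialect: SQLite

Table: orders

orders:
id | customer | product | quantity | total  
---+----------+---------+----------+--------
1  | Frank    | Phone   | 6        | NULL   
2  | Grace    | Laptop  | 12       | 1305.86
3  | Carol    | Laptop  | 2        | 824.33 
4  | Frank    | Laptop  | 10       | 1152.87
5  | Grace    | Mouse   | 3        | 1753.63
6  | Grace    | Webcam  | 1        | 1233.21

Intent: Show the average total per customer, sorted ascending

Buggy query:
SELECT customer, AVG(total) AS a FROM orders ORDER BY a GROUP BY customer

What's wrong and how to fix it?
Bug: GROUP BY must precede ORDER BY

Fix: Move ORDER BY to the end, after GROUP BY

Corrected query:
SELECT customer, AVG(total) AS a FROM orders GROUP BY customer ORDER BY a

Result:
customer | a      
---------+--------
Carol    | 824.33 
Frank    | 1152.87
Grace    | 1430.9 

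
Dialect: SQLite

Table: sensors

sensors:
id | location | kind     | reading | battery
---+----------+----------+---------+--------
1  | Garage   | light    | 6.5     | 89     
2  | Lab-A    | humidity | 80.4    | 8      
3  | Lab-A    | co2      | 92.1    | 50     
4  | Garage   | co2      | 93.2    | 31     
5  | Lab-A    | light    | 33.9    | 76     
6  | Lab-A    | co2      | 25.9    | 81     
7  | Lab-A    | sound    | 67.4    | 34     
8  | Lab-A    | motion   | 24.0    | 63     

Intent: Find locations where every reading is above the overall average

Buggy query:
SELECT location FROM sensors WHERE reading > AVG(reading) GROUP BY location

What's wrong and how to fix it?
Bug: WHERE evaluates per row before aggregation, so AVG() is unavailable

Fix: Compute the overall average in a scalar subquery and compare each group's MIN against it in HAVING

Corrected query:
SELECT location FROM sensors GROUP BY location HAVING MIN(reading) > (SELECT AVG(reading) FROM sensors)

Result:
(no rows)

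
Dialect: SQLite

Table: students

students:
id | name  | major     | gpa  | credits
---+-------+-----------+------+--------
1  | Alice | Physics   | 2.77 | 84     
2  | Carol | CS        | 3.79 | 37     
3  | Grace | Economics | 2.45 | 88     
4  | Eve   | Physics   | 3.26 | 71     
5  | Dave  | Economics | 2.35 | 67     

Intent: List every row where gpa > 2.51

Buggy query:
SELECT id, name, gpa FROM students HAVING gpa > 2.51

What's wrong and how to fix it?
Bug: HAVING filters the output of aggregation, but this query has no GROUP BY and no aggregate functions, so SQLite rejects it (HAVING clause on a non-aggregate query); the condition here is per row

Fix: Use WHERE for row-level filtering

Corrected query:
SELECT id, name, gpa FROM students WHERE gpa > 2.51

Result:
id | name  | gpa 
---+-------+-----
1  | Alice | 2.77
2  | Carol | 3.79
4  | Eve   | 3.26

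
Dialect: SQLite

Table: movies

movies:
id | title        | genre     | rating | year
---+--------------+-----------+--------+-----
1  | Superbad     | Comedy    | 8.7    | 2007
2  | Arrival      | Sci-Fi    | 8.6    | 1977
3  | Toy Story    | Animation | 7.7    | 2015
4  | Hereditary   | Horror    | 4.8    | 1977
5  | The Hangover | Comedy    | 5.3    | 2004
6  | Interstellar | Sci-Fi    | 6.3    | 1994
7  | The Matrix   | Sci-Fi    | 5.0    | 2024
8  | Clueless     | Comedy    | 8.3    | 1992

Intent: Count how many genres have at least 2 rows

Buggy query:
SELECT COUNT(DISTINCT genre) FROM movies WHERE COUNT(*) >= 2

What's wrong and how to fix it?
Bug: COUNT(*) cannot appear in WHERE; the per-group count doesn't exist yet

Fix: Use a subquery that GROUPs and filters with HAVING, then count its rows

Corrected query:
SELECT COUNT(*) FROM (SELECT genre FROM movies GROUP BY genre HAVING COUNT(*) >= 2)

Result:
COUNT(*)
--------
2       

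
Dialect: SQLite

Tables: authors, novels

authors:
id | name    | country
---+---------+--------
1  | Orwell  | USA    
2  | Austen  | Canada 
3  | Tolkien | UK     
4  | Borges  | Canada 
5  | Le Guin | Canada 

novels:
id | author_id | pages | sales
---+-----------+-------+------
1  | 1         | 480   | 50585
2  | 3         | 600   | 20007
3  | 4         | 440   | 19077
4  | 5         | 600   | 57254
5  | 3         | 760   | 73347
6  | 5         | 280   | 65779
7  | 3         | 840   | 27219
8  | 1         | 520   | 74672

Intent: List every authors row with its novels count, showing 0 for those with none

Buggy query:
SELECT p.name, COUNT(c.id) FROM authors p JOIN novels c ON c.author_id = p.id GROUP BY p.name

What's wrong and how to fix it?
Bug: An inner join excludes parents with zero children

Fix: Use LEFT JOIN so parents without children still appear (COUNT(c.id) gives 0)

Corrected query:
SELECT p.name, COUNT(c.id) FROM authors p LEFT JOIN novels c ON c.author_id = p.id GROUP BY p.name

Result:
name    | COUNT(c.id)
--------+------------
Austen  | 0          
Borges  | 1          
Le Guin | 2          
Orwell  | 2          
Tolkien | 3          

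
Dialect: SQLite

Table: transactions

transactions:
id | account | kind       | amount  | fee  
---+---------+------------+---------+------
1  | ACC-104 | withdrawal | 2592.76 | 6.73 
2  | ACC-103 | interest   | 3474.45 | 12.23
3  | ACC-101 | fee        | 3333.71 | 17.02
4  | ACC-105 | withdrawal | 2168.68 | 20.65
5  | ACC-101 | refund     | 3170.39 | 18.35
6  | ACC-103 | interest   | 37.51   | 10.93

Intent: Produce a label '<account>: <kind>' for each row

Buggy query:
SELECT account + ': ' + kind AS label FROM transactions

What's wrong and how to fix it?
Bug: '+' is numeric addition; on text columns SQLite converts them to 0 instead of concatenating

Fix: Replace + with || to concatenate text

Corrected query:
SELECT account || ': ' || kind AS label FROM transactions

Result:
label              
-------------------
ACC-104: withdrawal
ACC-103: interest  
ACC-101: fee       
ACC-105: withdrawal
ACC-101: refund    
ACC-103: interest  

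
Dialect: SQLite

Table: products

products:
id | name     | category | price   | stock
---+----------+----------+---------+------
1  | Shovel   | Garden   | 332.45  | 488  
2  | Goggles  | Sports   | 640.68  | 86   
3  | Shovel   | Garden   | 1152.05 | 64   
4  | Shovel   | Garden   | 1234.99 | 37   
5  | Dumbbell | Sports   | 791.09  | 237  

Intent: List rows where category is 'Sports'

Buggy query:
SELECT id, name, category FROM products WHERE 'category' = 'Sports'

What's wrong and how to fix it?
Bug: 'category' in single quotes is a string literal, not the column; the comparison is literal-vs-literal and never true

Fix: Reference the column as category without single quotes

Corrected query:
SELECT id, name, category FROM products WHERE category = 'Sports'

Result:
id | name     | category
---+----------+---------
2  | Goggles  | Sports  
5  | Dumbbell | Sports  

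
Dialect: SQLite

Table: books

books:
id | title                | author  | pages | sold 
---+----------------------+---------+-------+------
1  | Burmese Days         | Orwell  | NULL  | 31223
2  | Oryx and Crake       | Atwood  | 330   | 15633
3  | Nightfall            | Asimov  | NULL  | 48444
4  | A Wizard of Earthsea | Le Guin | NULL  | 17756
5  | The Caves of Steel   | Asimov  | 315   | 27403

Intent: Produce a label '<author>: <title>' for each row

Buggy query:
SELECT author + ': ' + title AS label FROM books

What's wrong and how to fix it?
Bug: '+' is numeric addition; on text columns SQLite converts them to 0 instead of concatenating

Fix: Replace + with || to concatenate text

Corrected query:
SELECT author || ': ' || title AS label FROM books

Result:
label                        
-----------------------------
Orwell: Burmese Days         
Atwood: Oryx and Crake       
Asimov: Nightfall            
Le Guin: A Wizard of Earthsea
Asimov: The Caves of Steel   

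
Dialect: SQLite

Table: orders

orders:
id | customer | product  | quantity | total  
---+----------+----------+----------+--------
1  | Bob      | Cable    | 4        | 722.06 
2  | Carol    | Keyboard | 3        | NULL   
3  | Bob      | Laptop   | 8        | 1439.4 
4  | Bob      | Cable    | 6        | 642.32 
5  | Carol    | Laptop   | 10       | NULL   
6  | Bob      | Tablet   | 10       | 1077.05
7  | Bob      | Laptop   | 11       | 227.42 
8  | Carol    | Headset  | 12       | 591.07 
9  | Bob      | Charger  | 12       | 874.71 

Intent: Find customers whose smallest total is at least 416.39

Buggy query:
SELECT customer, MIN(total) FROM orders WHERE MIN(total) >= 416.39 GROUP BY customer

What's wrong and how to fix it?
Bug: Aggregates like MIN are computed per group after WHERE runs

Fix: Replace WHERE with HAVING after the GROUP BY

Corrected query:
SELECT customer, MIN(total) FROM orders GROUP BY customer HAVING MIN(total) >= 416.39

Result:
customer | MIN(total)
---------+-----------
Carol    | 591.07    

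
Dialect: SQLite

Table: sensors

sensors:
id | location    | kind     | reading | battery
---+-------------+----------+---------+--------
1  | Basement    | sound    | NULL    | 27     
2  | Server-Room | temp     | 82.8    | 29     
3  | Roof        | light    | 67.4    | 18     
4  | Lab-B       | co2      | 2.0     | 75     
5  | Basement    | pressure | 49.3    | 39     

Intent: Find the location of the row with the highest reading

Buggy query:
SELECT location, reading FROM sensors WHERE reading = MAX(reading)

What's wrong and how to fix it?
Bug: WHERE is evaluated per row; an aggregate over the whole table isn't defined there

Fix: Use a subquery: WHERE reading = (SELECT MAX(reading) FROM sensors)

Corrected query:
SELECT location, reading FROM sensors WHERE reading = (SELECT MAX(reading) FROM sensors)

Result:
location    | reading
------------+--------
Server-Room | 82.8   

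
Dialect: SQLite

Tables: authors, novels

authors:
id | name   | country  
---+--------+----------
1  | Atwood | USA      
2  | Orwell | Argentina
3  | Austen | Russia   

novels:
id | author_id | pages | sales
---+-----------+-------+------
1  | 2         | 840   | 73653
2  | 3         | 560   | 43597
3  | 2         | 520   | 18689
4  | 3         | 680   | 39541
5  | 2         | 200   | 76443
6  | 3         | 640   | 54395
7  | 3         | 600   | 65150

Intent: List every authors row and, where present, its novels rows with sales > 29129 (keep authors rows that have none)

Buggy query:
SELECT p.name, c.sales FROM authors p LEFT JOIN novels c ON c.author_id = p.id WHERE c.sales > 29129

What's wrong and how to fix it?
Bug: Filtering c.sales in WHERE discards the NULL rows produced by LEFT JOIN, turning it into an inner join

Fix: Put 'c.sales > 29129' in the JOIN's ON clause instead of WHERE

Corrected query:
SELECT p.name, c.sales FROM authors p LEFT JOIN novels c ON c.author_id = p.id AND c.sales > 29129

Result:
name   | sales
-------+------
Atwood | NULL 
Orwell | 73653
Orwell | 76443
Austen | 39541
Austen | 43597
Austen | 54395
Austen | 65150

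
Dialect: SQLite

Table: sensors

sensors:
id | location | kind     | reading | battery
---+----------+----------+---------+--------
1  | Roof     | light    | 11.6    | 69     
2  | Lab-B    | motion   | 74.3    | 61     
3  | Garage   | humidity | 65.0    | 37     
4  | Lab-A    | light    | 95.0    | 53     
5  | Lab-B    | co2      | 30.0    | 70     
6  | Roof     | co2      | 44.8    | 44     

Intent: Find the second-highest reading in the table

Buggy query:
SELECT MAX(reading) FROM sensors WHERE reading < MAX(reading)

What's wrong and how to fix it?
Bug: MAX(reading) on the right of the comparison is an aggregate-in-WHERE error

Fix: Put the inner MAX in a scalar subquery

Corrected query:
SELECT MAX(reading) FROM sensors WHERE reading < (SELECT MAX(reading) FROM sensors)

Result:
MAX(reading)
------------
74.3        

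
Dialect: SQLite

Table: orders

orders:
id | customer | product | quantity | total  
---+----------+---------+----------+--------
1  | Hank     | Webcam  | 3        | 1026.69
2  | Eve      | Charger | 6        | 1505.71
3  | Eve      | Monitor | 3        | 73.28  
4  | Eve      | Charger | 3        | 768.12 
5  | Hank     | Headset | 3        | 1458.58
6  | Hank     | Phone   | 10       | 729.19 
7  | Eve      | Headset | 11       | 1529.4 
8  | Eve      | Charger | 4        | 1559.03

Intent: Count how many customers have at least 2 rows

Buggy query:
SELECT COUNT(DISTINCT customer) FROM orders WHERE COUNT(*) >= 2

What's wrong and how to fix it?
Bug: COUNT(*) cannot appear in WHERE; the per-group count doesn't exist yet

Fix: Group first with HAVING COUNT(*) >= 2, then COUNT the resulting groups

Corrected query:
SELECT COUNT(*) FROM (SELECT customer FROM orders GROUP BY customer HAVING COUNT(*) >= 2)

Result:
COUNT(*)
--------
2       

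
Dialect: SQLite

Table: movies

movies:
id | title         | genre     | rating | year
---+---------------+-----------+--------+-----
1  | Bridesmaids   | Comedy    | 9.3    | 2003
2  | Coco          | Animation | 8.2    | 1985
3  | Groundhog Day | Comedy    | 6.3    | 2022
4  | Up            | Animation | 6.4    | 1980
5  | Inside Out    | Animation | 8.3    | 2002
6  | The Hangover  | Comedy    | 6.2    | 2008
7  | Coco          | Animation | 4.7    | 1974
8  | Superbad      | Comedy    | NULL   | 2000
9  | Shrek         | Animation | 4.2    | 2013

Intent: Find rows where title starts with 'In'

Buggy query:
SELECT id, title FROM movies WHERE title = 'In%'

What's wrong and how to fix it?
Bug: '=' compares the literal string including the % character; pattern matching needs LIKE

Fix: Use LIKE for wildcard pattern matching

Corrected query:
SELECT id, title FROM movies WHERE title LIKE 'In%'

Result:
id | title     
---+-----------
5  | Inside Out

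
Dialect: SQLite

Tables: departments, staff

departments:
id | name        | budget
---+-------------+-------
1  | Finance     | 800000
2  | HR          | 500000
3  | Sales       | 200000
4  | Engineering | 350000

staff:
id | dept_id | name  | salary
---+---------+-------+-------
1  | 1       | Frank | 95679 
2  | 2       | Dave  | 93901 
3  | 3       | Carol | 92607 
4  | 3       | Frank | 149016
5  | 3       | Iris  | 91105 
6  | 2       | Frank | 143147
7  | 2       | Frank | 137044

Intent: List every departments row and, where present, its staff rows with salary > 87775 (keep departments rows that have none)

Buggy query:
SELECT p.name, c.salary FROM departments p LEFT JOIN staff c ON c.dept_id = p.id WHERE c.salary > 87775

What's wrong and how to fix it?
Bug: A WHERE condition on the right-hand table after LEFT JOIN drops unmatched parents

Fix: Put 'c.salary > 87775' in the JOIN's ON clause instead of WHERE

Corrected query:
SELECT p.name, c.salary FROM departments p LEFT JOIN staff c ON c.dept_id = p.id AND c.salary > 87775

Result:
name        | salary
------------+-------
Finance     | 95679 
HR          | 93901 
HR          | 137044
HR          | 143147
Sales       | 91105 
Sales       | 92607 
Sales       | 149016
Engineering | NULL  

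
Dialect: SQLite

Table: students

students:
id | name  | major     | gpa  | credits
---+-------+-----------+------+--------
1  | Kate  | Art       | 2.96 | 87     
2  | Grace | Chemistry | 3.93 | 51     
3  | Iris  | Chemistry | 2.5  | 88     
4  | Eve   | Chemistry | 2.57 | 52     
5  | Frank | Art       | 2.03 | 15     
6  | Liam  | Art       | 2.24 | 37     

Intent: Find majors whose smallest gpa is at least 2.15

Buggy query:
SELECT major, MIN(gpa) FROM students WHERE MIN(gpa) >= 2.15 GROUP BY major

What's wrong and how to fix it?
Bug: MIN() in WHERE is a misuse of aggregate

Fix: Use HAVING for the per-group MIN condition

Corrected query:
SELECT major, MIN(gpa) FROM students GROUP BY major HAVING MIN(gpa) >= 2.15

Result:
major     | MIN(gpa)
----------+---------
Chemistry | 2.5     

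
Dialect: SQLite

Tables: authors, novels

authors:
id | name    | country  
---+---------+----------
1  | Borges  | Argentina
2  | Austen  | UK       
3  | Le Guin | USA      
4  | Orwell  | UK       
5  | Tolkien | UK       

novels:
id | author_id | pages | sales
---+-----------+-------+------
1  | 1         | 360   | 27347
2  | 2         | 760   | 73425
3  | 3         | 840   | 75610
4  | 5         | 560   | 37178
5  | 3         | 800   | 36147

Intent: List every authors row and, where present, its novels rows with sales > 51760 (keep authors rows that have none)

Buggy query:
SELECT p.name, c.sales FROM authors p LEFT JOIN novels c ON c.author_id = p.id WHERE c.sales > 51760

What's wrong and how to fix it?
Bug: Filtering c.sales in WHERE discards the NULL rows produced by LEFT JOIN, turning it into an inner join

Fix: Move the right-table condition into the ON clause so unmatched parents are kept

Corrected query:
SELECT p.name, c.sales FROM authors p LEFT JOIN novels c ON c.author_id = p.id AND c.sales > 51760

Result:
name    | sales
--------+------
Borges  | NULL 
Austen  | 73425
Le Guin | 75610
Orwell  | NULL 
Tolkien | NULL 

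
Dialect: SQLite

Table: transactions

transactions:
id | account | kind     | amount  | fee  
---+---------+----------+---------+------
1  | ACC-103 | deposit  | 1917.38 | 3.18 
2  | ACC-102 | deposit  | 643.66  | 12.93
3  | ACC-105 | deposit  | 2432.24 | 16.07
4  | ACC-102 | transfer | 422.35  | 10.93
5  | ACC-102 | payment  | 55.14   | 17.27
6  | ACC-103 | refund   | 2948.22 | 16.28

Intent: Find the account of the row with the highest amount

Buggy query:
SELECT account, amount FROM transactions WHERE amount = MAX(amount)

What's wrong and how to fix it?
Bug: MAX(amount) is an aggregate and cannot be used directly in WHERE

Fix: Use a subquery: WHERE amount = (SELECT MAX(amount) FROM transactions)

Corrected query:
SELECT account, amount FROM transactions WHERE amount = (SELECT MAX(amount) FROM transactions)

Result:
account | amount 
--------+--------
ACC-103 | 2948.22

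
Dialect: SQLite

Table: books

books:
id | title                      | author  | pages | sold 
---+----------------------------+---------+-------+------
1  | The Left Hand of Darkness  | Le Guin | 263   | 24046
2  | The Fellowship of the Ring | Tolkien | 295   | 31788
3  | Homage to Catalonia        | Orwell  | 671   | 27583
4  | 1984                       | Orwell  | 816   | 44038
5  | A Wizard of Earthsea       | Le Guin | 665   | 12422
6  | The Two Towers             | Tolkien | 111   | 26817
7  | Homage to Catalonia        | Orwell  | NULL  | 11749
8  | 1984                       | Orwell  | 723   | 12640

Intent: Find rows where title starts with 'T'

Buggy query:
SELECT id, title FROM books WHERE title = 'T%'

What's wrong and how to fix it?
Bug: '=' compares the literal string including the % character; pattern matching needs LIKE

Fix: Use LIKE for wildcard pattern matching

Corrected query:
SELECT id, title FROM books WHERE title LIKE 'T%'

Result:
id | title                     
---+---------------------------
1  | The Left Hand of Darkness 
2  | The Fellowship of the Ring
6  | The Two Towers            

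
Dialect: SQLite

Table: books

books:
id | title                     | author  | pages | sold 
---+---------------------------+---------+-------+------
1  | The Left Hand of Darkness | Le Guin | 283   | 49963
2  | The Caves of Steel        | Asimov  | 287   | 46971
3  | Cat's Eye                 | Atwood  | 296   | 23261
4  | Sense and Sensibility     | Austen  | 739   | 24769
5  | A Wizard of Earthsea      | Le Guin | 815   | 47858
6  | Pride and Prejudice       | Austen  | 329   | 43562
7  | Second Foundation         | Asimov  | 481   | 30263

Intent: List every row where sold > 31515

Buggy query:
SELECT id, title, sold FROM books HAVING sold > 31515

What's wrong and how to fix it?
Bug: HAVING filters the output of aggregation, but this query has no GROUP BY and no aggregate functions, so SQLite rejects it (HAVING clause on a non-aggregate query); the condition here is per row

Fix: Use WHERE for row-level filtering

Corrected query:
SELECT id, title, sold FROM books WHERE sold > 31515

Result:
id | title                     | sold 
---+---------------------------+------
1  | The Left Hand of Darkness | 49963
2  | The Caves of Steel        | 46971
5  | A Wizard of Earthsea      | 47858
6  | Pride and Prejudice       | 43562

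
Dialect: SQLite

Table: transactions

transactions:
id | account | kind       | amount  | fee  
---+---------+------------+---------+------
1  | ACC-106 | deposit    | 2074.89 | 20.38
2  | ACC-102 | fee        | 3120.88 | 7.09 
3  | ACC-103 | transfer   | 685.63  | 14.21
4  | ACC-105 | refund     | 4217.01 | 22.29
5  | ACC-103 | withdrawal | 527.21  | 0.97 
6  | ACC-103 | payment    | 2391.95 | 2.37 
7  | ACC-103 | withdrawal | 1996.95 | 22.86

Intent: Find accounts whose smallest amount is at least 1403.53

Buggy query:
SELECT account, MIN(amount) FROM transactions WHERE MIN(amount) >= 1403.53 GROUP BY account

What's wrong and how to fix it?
Bug: Aggregates like MIN are computed per group after WHERE runs

Fix: Use HAVING for the per-group MIN condition

Corrected query:
SELECT account, MIN(amount) FROM transactions GROUP BY account HAVING MIN(amount) >= 1403.53

Result:
account | MIN(amount)
--------+------------
ACC-102 | 3120.88    
ACC-105 | 4217.01    
ACC-106 | 2074.89    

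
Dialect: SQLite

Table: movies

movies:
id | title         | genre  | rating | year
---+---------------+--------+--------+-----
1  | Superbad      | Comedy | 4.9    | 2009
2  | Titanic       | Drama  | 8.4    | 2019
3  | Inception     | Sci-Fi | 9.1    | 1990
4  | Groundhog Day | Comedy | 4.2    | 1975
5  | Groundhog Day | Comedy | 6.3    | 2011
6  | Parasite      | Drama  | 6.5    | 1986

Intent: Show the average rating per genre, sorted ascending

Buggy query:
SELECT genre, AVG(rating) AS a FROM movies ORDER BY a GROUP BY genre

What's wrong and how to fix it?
Bug: GROUP BY must precede ORDER BY

Fix: Move ORDER BY to the end, after GROUP BY

Corrected query:
SELECT genre, AVG(rating) AS a FROM movies GROUP BY genre ORDER BY a

Result:
genre  | a       
-------+---------
Comedy | 5.133333
Drama  | 7.45    
Sci-Fi | 9.1     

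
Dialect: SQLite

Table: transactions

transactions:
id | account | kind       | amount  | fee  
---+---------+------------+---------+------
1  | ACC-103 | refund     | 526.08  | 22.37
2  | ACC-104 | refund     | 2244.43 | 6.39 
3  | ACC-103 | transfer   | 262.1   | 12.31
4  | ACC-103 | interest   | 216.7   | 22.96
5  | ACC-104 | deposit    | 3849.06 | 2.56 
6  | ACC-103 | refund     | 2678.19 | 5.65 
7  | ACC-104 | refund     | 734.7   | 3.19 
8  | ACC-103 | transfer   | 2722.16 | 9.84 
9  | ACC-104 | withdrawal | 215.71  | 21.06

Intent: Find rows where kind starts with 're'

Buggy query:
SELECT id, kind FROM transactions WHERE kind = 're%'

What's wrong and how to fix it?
Bug: '=' compares the literal string including the % character; pattern matching needs LIKE

Fix: Use LIKE for wildcard pattern matching

Corrected query:
SELECT id, kind FROM transactions WHERE kind LIKE 're%'

Result:
id | kind  
---+-------
1  | refund
2  | refund
6  | refund
7  | refund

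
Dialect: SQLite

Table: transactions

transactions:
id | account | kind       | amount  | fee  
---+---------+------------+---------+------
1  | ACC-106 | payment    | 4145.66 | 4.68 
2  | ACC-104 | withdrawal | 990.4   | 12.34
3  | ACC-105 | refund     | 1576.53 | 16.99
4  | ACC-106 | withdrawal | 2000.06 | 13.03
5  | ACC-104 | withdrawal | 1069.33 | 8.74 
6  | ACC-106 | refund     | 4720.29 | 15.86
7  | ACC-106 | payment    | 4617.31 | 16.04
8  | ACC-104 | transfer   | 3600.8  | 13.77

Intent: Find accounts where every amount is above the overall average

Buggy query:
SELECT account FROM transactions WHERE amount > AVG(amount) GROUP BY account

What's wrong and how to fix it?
Bug: AVG() is an aggregate; it can't sit directly in WHERE

Fix: Compute the overall average in a scalar subquery and compare each group's MIN against it in HAVING

Corrected query:
SELECT account FROM transactions GROUP BY account HAVING MIN(amount) > (SELECT AVG(amount) FROM transactions)

Result:
(no rows)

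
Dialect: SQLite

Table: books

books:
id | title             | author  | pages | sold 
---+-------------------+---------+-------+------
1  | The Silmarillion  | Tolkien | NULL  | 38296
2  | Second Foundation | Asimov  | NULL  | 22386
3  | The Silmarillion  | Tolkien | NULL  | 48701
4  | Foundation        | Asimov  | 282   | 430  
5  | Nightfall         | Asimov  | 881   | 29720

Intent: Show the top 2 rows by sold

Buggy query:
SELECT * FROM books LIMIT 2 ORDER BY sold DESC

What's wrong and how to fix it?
Bug: LIMIT must come after ORDER BY

Fix: Swap the clauses: ORDER BY first, then LIMIT

Corrected query:
SELECT * FROM books ORDER BY sold DESC LIMIT 2

Result:
id | title            | author  | pages | sold 
---+------------------+---------+-------+------
3  | The Silmarillion | Tolkien | NULL  | 48701
1  | The Silmarillion | Tolkien | NULL  | 38296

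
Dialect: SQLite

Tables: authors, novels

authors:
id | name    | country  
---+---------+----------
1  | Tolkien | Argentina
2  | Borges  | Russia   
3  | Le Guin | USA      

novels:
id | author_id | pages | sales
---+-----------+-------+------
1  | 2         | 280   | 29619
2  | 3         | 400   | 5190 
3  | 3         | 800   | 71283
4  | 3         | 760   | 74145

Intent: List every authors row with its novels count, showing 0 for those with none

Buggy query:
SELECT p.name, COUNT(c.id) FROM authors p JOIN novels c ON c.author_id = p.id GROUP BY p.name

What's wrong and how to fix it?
Bug: INNER JOIN drops authors rows that have no matching novels rows

Fix: Use LEFT JOIN so parents without children still appear (COUNT(c.id) gives 0)

Corrected query:
SELECT p.name, COUNT(c.id) FROM authors p LEFT JOIN novels c ON c.author_id = p.id GROUP BY p.name

Result:
name    | COUNT(c.id)
--------+------------
Borges  | 1          
Le Guin | 3          
Tolkien | 0          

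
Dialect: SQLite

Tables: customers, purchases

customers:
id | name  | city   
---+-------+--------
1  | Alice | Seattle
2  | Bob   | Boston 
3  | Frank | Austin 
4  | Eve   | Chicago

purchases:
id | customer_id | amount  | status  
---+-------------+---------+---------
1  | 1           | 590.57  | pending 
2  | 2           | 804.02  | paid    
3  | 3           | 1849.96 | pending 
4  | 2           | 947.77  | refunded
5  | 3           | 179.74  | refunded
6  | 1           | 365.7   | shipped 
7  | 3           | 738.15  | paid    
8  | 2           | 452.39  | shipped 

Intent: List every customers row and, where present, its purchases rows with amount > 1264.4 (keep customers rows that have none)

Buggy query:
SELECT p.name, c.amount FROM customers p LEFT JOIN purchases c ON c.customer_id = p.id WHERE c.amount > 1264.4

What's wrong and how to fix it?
Bug: A WHERE condition on the right-hand table after LEFT JOIN drops unmatched parents

Fix: Move the right-table condition into the ON clause so unmatched parents are kept

Corrected query:
SELECT p.name, c.amount FROM customers p LEFT JOIN purchases c ON c.customer_id = p.id AND c.amount > 1264.4

Result:
name  | amount 
------+--------
Alice | NULL   
Bob   | NULL   
Frank | 1849.96
Eve   | NULL   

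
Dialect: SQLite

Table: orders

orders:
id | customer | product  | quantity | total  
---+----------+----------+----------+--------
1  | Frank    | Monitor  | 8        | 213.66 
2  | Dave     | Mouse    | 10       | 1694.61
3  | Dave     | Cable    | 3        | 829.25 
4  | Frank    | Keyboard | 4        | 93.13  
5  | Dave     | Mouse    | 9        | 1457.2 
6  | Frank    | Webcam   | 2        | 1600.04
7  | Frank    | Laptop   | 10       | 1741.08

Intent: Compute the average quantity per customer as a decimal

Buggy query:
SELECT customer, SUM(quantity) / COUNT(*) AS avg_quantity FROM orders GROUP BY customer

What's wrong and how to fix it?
Bug: SUM(quantity) and COUNT(*) are both integers; the division truncates the fractional part

Fix: Multiply by 1.0 (or CAST to REAL) to force floating-point division

Corrected query:
SELECT customer, SUM(quantity) * 1.0 / COUNT(*) AS avg_quantity FROM orders GROUP BY customer

Result:
customer | avg_quantity
---------+-------------
Dave     | 7.333333    
Frank    | 6           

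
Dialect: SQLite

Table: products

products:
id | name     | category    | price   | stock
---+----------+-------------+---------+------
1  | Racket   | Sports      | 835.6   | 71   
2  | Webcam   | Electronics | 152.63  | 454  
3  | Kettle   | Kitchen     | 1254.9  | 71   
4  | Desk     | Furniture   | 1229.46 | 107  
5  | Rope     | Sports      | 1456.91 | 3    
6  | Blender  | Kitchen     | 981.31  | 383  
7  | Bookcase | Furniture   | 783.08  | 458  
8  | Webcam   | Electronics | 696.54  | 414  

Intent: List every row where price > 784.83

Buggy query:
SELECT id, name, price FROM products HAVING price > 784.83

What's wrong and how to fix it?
Bug: HAVING filters the output of aggregation, but this query has no GROUP BY and no aggregate functions, so SQLite rejects it (HAVING clause on a non-aggregate query); the condition here is per row

Fix: Replace HAVING with WHERE since the condition applies to individual rows

Corrected query:
SELECT id, name, price FROM products WHERE price > 784.83

Result:
id | name    | price  
---+---------+--------
1  | Racket  | 835.6  
3  | Kettle  | 1254.9 
4  | Desk    | 1229.46
5  | Rope    | 1456.91
6  | Blender | 981.31 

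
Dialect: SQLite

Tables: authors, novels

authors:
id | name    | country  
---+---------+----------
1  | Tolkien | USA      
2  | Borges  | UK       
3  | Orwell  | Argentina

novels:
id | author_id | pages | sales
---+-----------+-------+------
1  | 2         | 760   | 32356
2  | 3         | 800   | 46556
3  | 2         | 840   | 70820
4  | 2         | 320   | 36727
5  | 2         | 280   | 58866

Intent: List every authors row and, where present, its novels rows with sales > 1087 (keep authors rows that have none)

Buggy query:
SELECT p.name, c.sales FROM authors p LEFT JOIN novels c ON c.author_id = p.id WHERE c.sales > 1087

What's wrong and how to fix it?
Bug: A WHERE condition on the right-hand table after LEFT JOIN drops unmatched parents

Fix: Put 'c.sales > 1087' in the JOIN's ON clause instead of WHERE

Corrected query:
SELECT p.name, c.sales FROM authors p LEFT JOIN novels c ON c.author_id = p.id AND c.sales > 1087

Result:
name    | sales
--------+------
Tolkien | NULL 
Borges  | 32356
Borges  | 36727
Borges  | 58866
Borges  | 70820
Orwell  | 46556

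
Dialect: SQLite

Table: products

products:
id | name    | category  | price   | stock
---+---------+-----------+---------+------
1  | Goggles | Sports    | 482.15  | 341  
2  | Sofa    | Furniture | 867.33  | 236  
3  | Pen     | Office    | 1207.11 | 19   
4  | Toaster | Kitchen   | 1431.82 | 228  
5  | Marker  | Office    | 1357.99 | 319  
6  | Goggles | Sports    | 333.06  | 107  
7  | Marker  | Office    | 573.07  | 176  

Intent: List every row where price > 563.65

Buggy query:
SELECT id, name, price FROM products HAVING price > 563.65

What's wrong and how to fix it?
Bug: HAVING filters the output of aggregation, but this query has no GROUP BY and no aggregate functions, so SQLite rejects it (HAVING clause on a non-aggregate query); the condition here is per row

Fix: Replace HAVING with WHERE since the condition applies to individual rows

Corrected query:
SELECT id, name, price FROM products WHERE price > 563.65

Result:
id | name    | price  
---+---------+--------
2  | Sofa    | 867.33 
3  | Pen     | 1207.11
4  | Toaster | 1431.82
5  | Marker  | 1357.99
7  | Marker  | 573.07 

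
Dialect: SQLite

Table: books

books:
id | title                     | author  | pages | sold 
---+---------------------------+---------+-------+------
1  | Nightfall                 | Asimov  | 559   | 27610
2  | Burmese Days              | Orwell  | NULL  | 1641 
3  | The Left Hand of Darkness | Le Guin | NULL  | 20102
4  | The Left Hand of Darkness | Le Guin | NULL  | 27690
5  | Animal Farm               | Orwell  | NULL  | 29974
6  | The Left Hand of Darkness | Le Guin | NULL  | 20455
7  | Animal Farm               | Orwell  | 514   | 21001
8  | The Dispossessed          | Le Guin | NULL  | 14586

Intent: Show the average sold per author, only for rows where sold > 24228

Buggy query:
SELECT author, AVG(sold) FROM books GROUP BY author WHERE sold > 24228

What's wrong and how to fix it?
Bug: WHERE cannot follow GROUP BY

Fix: Move the WHERE clause before GROUP BY

Corrected query:
SELECT author, AVG(sold) FROM books WHERE sold > 24228 GROUP BY author

Result:
author  | AVG(sold)
--------+----------
Asimov  | 27610    
Le Guin | 27690    
Orwell  | 29974    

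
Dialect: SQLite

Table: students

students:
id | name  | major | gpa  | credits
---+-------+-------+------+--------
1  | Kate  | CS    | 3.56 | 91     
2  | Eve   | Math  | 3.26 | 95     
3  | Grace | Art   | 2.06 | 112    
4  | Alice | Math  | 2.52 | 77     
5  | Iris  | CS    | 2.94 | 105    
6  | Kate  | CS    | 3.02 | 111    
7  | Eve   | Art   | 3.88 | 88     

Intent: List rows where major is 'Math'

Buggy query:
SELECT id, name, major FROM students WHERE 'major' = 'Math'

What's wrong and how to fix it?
Bug: Single quotes denote string literals in SQL; the column name is being compared as a constant string

Fix: Remove the quotes around the column name (or use double quotes for an identifier)

Corrected query:
SELECT id, name, major FROM students WHERE major = 'Math'

Result:
id | name  | major
---+-------+------
2  | Eve   | Math 
4  | Alice | Math 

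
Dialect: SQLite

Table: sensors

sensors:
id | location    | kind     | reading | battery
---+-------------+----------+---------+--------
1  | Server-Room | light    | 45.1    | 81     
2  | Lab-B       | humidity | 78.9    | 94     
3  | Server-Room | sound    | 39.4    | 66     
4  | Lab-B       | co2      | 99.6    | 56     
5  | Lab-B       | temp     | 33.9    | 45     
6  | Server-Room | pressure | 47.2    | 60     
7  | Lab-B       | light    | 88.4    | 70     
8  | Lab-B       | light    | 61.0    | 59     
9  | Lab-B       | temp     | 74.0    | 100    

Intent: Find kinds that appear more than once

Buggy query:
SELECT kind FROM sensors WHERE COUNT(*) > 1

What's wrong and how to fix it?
Bug: WHERE can't reference COUNT(*); aggregates are computed after WHERE

Fix: GROUP BY kind, then filter groups with HAVING COUNT(*) > 1

Corrected query:
SELECT kind FROM sensors GROUP BY kind HAVING COUNT(*) > 1

Result:
kind 
-----
light
temp 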